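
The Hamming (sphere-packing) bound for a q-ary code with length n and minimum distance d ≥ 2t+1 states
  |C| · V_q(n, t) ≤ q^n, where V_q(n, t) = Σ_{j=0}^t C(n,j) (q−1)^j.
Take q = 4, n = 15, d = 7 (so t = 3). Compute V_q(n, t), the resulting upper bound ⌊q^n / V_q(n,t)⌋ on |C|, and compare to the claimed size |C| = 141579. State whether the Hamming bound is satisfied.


V_q(n, t) = 13276, q^n = 1073741824, Hamming bound = 80878, |C| = 141579 > bound (violated).

Step 1: Compute V_q(n, t) = Σ_{j=0}^3 C(n, j) (q−1)^j.
  j = 0: C(15,0)·(3)^0 = 1·1 = 1.
  j = 1: C(15,1)·(3)^1 = 15·3 = 45.
  j = 2: C(15,2)·(3)^2 = 105·9 = 945.
  j = 3: C(15,3)·(3)^3 = 455·27 = 12285.
  V_q(n, t) = 1 + 45 + 945 + 12285 = 13276.
Step 2: q^n = 4^15 = 1073741824.
Step 3: Hamming bound ⌊q^n / V_q(n,t)⌋ = ⌊1073741824/13276⌋ = 80878.
Step 4: Compare |C| = 141579 to 80878: violated.
The claimed |C| lies above the Hamming bound, so no 4-ary code of length 15 with d ≥ 7 can have 141579 codewords.


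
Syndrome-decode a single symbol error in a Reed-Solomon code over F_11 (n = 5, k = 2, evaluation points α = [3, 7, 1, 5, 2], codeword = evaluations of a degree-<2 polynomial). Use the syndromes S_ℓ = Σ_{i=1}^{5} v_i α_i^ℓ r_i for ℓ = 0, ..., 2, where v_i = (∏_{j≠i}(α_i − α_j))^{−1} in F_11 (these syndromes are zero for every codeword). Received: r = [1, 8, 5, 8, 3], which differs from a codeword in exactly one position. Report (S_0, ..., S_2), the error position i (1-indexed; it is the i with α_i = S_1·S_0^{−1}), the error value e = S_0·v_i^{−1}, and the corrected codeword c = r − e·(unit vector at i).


S = (9, 8, 1), error at position 2, error magnitude e = 4, c = [1, 4, 5, 8, 3].

Step 1: column multipliers v_i = (∏_{j≠i}(α_i − α_j))^{−1} mod 11.
  i = 1 (α = 3): (3−7)(3−1)(3−5)(3−2) = (−4)·2·(−2)·1 = 16 ≡ 5, so v_1 = 5^{−1} = 9 (mod 11).
  i = 2 (α = 7): (7−3)(7−1)(7−5)(7−2) = 4·6·2·5 = 240 ≡ 9, so v_2 = 9^{−1} = 5 (mod 11).
  i = 3 (α = 1): (1−3)(1−7)(1−5)(1−2) = (−2)·(−6)·(−4)·(−1) = 48 ≡ 4, so v_3 = 4^{−1} = 3 (mod 11).
  i = 4 (α = 5): (5−3)(5−7)(5−1)(5−2) = 2·(−2)·4·3 = −48 ≡ 7, so v_4 = 7^{−1} = 8 (mod 11).
  i = 5 (α = 2): (2−3)(2−7)(2−1)(2−5) = (−1)·(−5)·1·(−3) = −15 ≡ 7, so v_5 = 7^{−1} = 8 (mod 11).
  v = [9, 5, 3, 8, 8].
Step 2: syndromes of r = [1, 8, 5, 8, 3] (all sums mod 11).
  S_0 = Σ v_i r_i = 9·1 + 5·8 + 3·5 + 8·8 + 8·3 = 152 ≡ 9.
  S_1 = Σ v_i α_i r_i = 9·3·1 + 5·7·8 + 3·1·5 + 8·5·8 + 8·2·3 = 690 ≡ 8.
  α_i^2 mod 11 = [9, 5, 1, 3, 4].
  S_2 = Σ v_i α_i^2 r_i = 9·9·1 + 5·5·8 + 3·1·5 + 8·3·8 + 8·4·3 = 584 ≡ 1.
  S = (9, 8, 1) ≠ 0, so r is not a codeword (an error is present).
Step 3: locate the error. For a single error e at position i, S_ℓ = v_i·e·α_i^ℓ, so α_err = S_1/S_0.
  S_0^{−1} = 9^{−1} = 5 (mod 11), so α_err = 8·5 = 40 ≡ 7 = α_2. Error position i = 2.
  Consistency check: S_2/S_1 = 1·7 = 7 ≡ 7 = α_err ✓ (single-error assumption holds).
Step 4: error magnitude e = S_0/v_2 = S_0·∏_{j≠2}(α_2 − α_j) = 9·9 = 81 ≡ 4 (mod 11).
Step 5: correct position 2: c_2 = r_2 − e = 8 − 4 ≡ 4 (mod 11). Hence c = [1, 4, 5, 8, 3].
  Check: interpolating c through the α_i gives m(x) = 7 + 9·x (degree < 2) with m(α_i) = c_i for every i, so c is indeed a codeword.


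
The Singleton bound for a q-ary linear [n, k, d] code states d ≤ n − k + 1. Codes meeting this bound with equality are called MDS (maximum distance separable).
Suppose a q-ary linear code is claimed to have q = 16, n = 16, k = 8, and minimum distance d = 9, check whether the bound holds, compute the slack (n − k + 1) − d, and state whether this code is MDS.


Singleton RHS = n − k + 1 = 9, slack = 0, bound satisfied, MDS.

Singleton bound: d ≤ n − k + 1.
Here n = 16, k = 8, so n − k + 1 = 9.
Given d = 9, check d ≤ 9: YES.
Slack = (n − k + 1) − d = 0.
The code is MDS (slack = 0).
Description: the claimed parameters are [16, 8, 9]_16; such a code would be MDS (meets Singleton bound).


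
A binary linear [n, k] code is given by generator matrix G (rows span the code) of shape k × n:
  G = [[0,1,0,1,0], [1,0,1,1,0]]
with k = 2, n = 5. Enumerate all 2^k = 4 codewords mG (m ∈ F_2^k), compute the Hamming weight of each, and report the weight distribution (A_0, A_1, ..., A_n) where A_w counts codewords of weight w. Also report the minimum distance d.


Weight distribution: A_0 = 1, A_2 = 1, A_3 = 2. Minimum distance d = 2.

Enumerate all 2^2 = 4 messages m ∈ F_2^2.
For each, compute codeword c = mG in F_2^5, then tally its weight.
  m = 00 → c = 00000, weight = 0.
  m = 10 → c = 01010, weight = 2.
  m = 01 → c = 10110, weight = 3.
  m = 11 → c = 11100, weight = 3.
Tally weights:
  weight 0: 1 codewords.
  weight 2: 1 codewords.
  weight 3: 2 codewords.
Minimum distance d = smallest w > 0 with A_w > 0 = 2.
Sanity: Σ A_w = 4 = 2^2 = 4 ✓.


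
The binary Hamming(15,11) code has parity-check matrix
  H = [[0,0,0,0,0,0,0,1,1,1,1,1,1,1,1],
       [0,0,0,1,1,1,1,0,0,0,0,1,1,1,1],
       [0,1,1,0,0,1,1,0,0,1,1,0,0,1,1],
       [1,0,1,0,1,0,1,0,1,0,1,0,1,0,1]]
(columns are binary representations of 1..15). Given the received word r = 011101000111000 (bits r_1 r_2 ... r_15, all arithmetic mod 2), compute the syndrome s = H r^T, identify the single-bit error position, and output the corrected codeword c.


s = (1, 1, 1, 0)^T, error position = 14, corrected codeword c = 011101000111010

Compute s = H r^T mod 2 one row at a time:
  s_1 = 0 + 0 + 1 + 1 + 1 + 0 + 0 + 0 = 3 ≡ 1 (mod 2).
  s_2 = 1 + 0 + 1 + 0 + 1 + 0 + 0 + 0 = 3 ≡ 1 (mod 2).
  s_3 = 1 + 1 + 1 + 0 + 1 + 1 + 0 + 0 = 5 ≡ 1 (mod 2).
  s_4 = 0 + 1 + 0 + 0 + 0 + 1 + 0 + 0 = 2 ≡ 0 (mod 2).
s = (1, 1, 1, 0)^T — this equals column 14 of H (binary 1110), so error is at position 14.
Correct: flip bit 14 of r = 011101000111000 to get c = 011101000111010.


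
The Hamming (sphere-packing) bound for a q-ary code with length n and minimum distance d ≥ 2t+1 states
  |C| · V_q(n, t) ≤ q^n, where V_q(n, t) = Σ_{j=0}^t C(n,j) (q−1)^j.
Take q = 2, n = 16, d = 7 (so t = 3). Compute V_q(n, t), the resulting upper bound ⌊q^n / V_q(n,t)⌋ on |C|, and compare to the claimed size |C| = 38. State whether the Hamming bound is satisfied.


V_q(n, t) = 697, q^n = 65536, Hamming bound = 94, |C| = 38 ≤ bound (satisfied).

Step 1: Compute V_q(n, t) = Σ_{j=0}^3 C(n, j) (q−1)^j.
  j = 0: C(16,0)·(1)^0 = 1·1 = 1.
  j = 1: C(16,1)·(1)^1 = 16·1 = 16.
  j = 2: C(16,2)·(1)^2 = 120·1 = 120.
  j = 3: C(16,3)·(1)^3 = 560·1 = 560.
  V_q(n, t) = 1 + 16 + 120 + 560 = 697.
Step 2: q^n = 2^16 = 65536.
Step 3: Hamming bound ⌊q^n / V_q(n,t)⌋ = ⌊65536/697⌋ = 94.
Step 4: Compare |C| = 38 to 94: satisfied.
The claimed |C| lies below the Hamming bound.


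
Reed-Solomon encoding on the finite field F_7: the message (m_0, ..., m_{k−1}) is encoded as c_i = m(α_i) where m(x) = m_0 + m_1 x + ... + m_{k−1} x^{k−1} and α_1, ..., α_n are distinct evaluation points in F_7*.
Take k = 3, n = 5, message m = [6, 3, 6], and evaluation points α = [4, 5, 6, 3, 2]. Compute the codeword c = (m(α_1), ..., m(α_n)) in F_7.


c = [2, 3, 2, 6, 1]

Message polynomial: m(x) = 6 + 3·x + 6·x^2 (mod 7).
For each evaluation point α_i, compute m(α_i) mod 7:
  α_1 = 4: Horner steps 6 → 6 → 2, so m(4) = 2.
  α_2 = 5: Horner steps 6 → 5 → 3, so m(5) = 3.
  α_3 = 6: Horner steps 6 → 4 → 2, so m(6) = 2.
  α_4 = 3: Horner steps 6 → 0 → 6, so m(3) = 6.
  α_5 = 2: Horner steps 6 → 1 → 1, so m(2) = 1.
Codeword c = [2, 3, 2, 6, 1] ∈ F_7^5.


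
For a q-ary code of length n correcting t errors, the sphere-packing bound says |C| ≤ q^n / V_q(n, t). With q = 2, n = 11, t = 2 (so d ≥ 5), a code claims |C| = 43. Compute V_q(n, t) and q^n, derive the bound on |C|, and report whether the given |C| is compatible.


V_q(n, t) = 67, q^n = 2048, Hamming bound = 30, |C| = 43 > bound (violated).

Step 1: Compute V_q(n, t) = Σ_{j=0}^2 C(n, j) (q−1)^j.
  j = 0: C(11,0)·(1)^0 = 1·1 = 1.
  j = 1: C(11,1)·(1)^1 = 11·1 = 11.
  j = 2: C(11,2)·(1)^2 = 55·1 = 55.
  V_q(n, t) = 1 + 11 + 55 = 67.
Step 2: q^n = 2^11 = 2048.
Step 3: Hamming bound ⌊q^n / V_q(n,t)⌋ = ⌊2048/67⌋ = 30.
Step 4: Compare |C| = 43 to 30: violated.
The claimed |C| lies above the Hamming bound, so no 2-ary code of length 11 with d ≥ 5 can have 43 codewords.


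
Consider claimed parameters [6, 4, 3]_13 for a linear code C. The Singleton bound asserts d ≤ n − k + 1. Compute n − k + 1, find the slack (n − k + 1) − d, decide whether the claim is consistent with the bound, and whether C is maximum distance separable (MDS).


Singleton RHS = n − k + 1 = 3, slack = 0, bound satisfied, MDS.

Singleton bound: d ≤ n − k + 1.
Here n = 6, k = 4, so n − k + 1 = 3.
Given d = 3, check d ≤ 3: YES.
Slack = (n − k + 1) − d = 0.
The code is MDS (slack = 0).
Description: the claimed parameters are [6, 4, 3]_13; such a code would be MDS (meets Singleton bound).


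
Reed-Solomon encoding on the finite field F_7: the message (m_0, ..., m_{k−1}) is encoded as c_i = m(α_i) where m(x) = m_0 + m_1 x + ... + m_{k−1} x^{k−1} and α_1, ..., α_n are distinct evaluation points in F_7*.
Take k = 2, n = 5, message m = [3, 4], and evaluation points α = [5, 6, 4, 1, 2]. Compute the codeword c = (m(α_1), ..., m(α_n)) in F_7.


c = [2, 6, 5, 0, 4]

Message polynomial: m(x) = 3 + 4·x (mod 7).
For each evaluation point α_i, compute m(α_i) mod 7:
  α_1 = 5: Horner steps 4 → 2, so m(5) = 2.
  α_2 = 6: Horner steps 4 → 6, so m(6) = 6.
  α_3 = 4: Horner steps 4 → 5, so m(4) = 5.
  α_4 = 1: Horner steps 4 → 0, so m(1) = 0.
  α_5 = 2: Horner steps 4 → 4, so m(2) = 4.
Codeword c = [2, 6, 5, 0, 4] ∈ F_7^5.


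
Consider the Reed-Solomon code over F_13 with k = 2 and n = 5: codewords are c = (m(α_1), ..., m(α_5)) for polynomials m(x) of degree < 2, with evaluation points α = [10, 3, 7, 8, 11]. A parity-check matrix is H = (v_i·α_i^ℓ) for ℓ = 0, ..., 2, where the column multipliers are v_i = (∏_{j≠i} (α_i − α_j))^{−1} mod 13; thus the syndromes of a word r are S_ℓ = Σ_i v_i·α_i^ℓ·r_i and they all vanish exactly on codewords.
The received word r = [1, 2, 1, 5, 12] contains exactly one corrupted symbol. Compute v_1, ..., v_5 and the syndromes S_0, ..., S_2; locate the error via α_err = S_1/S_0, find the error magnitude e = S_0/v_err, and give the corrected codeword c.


S = (5, 9, 11), error at position 3, error magnitude e = 7, c = [1, 2, 7, 5, 12].

Step 1: column multipliers v_i = (∏_{j≠i}(α_i − α_j))^{−1} mod 13.
  i = 1 (α = 10): (10−3)(10−7)(10−8)(10−11) = 7·3·2·(−1) = −42 ≡ 10, so v_1 = 10^{−1} = 4 (mod 13).
  i = 2 (α = 3): (3−10)(3−7)(3−8)(3−11) = (−7)·(−4)·(−5)·(−8) = 1120 ≡ 2, so v_2 = 2^{−1} = 7 (mod 13).
  i = 3 (α = 7): (7−10)(7−3)(7−8)(7−11) = (−3)·4·(−1)·(−4) = −48 ≡ 4, so v_3 = 4^{−1} = 10 (mod 13).
  i = 4 (α = 8): (8−10)(8−3)(8−7)(8−11) = (−2)·5·1·(−3) = 30 ≡ 4, so v_4 = 4^{−1} = 10 (mod 13).
  i = 5 (α = 11): (11−10)(11−3)(11−7)(11−8) = 1·8·4·3 = 96 ≡ 5, so v_5 = 5^{−1} = 8 (mod 13).
  v = [4, 7, 10, 10, 8].
Step 2: syndromes of r = [1, 2, 1, 5, 12] (all sums mod 13).
  S_0 = Σ v_i r_i = 4·1 + 7·2 + 10·1 + 10·5 + 8·12 = 174 ≡ 5.
  S_1 = Σ v_i α_i r_i = 4·10·1 + 7·3·2 + 10·7·1 + 10·8·5 + 8·11·12 = 1608 ≡ 9.
  α_i^2 mod 13 = [9, 9, 10, 12, 4].
  S_2 = Σ v_i α_i^2 r_i = 4·9·1 + 7·9·2 + 10·10·1 + 10·12·5 + 8·4·12 = 1246 ≡ 11.
  S = (5, 9, 11) ≠ 0, so r is not a codeword (an error is present).
Step 3: locate the error. For a single error e at position i, S_ℓ = v_i·e·α_i^ℓ, so α_err = S_1/S_0.
  S_0^{−1} = 5^{−1} = 8 (mod 13), so α_err = 9·8 = 72 ≡ 7 = α_3. Error position i = 3.
  Consistency check: S_2/S_1 = 11·3 = 33 ≡ 7 = α_err ✓ (single-error assumption holds).
Step 4: error magnitude e = S_0/v_3 = S_0·∏_{j≠3}(α_3 − α_j) = 5·4 = 20 ≡ 7 (mod 13).
Step 5: correct position 3: c_3 = r_3 − e = 1 − 7 ≡ 7 (mod 13). Hence c = [1, 2, 7, 5, 12].
  Check: interpolating c through the α_i gives m(x) = 8 + 11·x (degree < 2) with m(α_i) = c_i for every i, so c is indeed a codeword.


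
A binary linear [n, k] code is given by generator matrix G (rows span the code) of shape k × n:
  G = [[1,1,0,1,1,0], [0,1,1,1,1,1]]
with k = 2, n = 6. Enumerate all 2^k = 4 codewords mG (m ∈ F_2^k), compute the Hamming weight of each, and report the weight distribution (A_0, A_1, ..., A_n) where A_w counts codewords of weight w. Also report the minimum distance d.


Weight distribution: A_0 = 1, A_3 = 1, A_4 = 1, A_5 = 1. Minimum distance d = 3.

Enumerate all 2^2 = 4 messages m ∈ F_2^2.
For each, compute codeword c = mG in F_2^6, then tally its weight.
  m = 00 → c = 000000, weight = 0.
  m = 10 → c = 110110, weight = 4.
  m = 01 → c = 011111, weight = 5.
  m = 11 → c = 101001, weight = 3.
Tally weights:
  weight 0: 1 codewords.
  weight 3: 1 codewords.
  weight 4: 1 codewords.
  weight 5: 1 codewords.
Minimum distance d = smallest w > 0 with A_w > 0 = 3.
Sanity: Σ A_w = 4 = 2^2 = 4 ✓.


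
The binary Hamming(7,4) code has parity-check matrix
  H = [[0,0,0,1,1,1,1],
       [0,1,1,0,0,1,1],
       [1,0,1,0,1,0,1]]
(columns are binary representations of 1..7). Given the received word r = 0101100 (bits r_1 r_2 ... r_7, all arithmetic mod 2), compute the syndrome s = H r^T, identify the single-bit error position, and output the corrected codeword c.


s = (0, 1, 1)^T, error position = 3, corrected codeword c = 0111100

Compute s = H r^T mod 2 one row at a time:
  s_1 = 1 + 1 + 0 + 0 = 2 ≡ 0 (mod 2).
  s_2 = 1 + 0 + 0 + 0 = 1 ≡ 1 (mod 2).
  s_3 = 0 + 0 + 1 + 0 = 1 ≡ 1 (mod 2).
s = (0, 1, 1)^T — this equals column 3 of H (binary 011), so error is at position 3.
Correct: flip bit 3 of r = 0101100 to get c = 0111100.


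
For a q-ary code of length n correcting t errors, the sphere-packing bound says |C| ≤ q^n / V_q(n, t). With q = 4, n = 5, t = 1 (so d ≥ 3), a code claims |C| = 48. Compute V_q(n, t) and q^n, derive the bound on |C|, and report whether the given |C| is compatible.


V_q(n, t) = 16, q^n = 1024, Hamming bound = 64, |C| = 48 ≤ bound (satisfied).

Step 1: Compute V_q(n, t) = Σ_{j=0}^1 C(n, j) (q−1)^j.
  j = 0: C(5,0)·(3)^0 = 1·1 = 1.
  j = 1: C(5,1)·(3)^1 = 5·3 = 15.
  V_q(n, t) = 1 + 15 = 16.
Step 2: q^n = 4^5 = 1024.
Step 3: Hamming bound ⌊q^n / V_q(n,t)⌋ = ⌊1024/16⌋ = 64.
Step 4: Compare |C| = 48 to 64: satisfied.
The claimed |C| lies below the Hamming bound.


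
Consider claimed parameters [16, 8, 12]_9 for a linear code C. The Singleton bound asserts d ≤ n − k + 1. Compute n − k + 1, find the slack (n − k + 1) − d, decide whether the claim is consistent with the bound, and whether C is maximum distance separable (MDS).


Singleton RHS = n − k + 1 = 9, slack = -3, bound violated (no such code; not MDS).

Singleton bound: d ≤ n − k + 1.
Here n = 16, k = 8, so n − k + 1 = 9.
Given d = 12, check d ≤ 9: NO.
Slack = (n − k + 1) − d = -3.
The slack is negative: d = 12 exceeds n − k + 1 = 9 by 3, so the Singleton bound is violated and no linear [16, 8, 12]_9 code can exist. In particular it is not MDS (MDS requires d = n − k + 1 exactly).
Description: the claimed parameters are [16, 8, 12]_9; such a code would be impossible (violates the Singleton bound).


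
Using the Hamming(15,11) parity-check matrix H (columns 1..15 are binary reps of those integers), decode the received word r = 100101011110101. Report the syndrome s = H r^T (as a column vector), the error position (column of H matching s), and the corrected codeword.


s = (0, 0, 0, 1)^T, error position = 1, corrected codeword c = 000101011110101

Compute s = H r^T mod 2 one row at a time:
  s_1 = 1 + 1 + 1 + 1 + 0 + 1 + 0 + 1 = 6 ≡ 0 (mod 2).
  s_2 = 1 + 0 + 1 + 0 + 0 + 1 + 0 + 1 = 4 ≡ 0 (mod 2).
  s_3 = 0 + 0 + 1 + 0 + 1 + 1 + 0 + 1 = 4 ≡ 0 (mod 2).
  s_4 = 1 + 0 + 0 + 0 + 1 + 1 + 1 + 1 = 5 ≡ 1 (mod 2).
s = (0, 0, 0, 1)^T — this equals column 1 of H (binary 0001), so error is at position 1.
Correct: flip bit 1 of r = 100101011110101 to get c = 000101011110101.


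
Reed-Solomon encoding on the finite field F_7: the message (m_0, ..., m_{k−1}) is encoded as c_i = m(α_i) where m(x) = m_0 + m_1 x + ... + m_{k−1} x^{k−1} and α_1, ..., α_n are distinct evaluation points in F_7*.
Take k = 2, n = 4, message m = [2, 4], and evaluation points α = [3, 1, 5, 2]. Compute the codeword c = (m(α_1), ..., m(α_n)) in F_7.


c = [0, 6, 1, 3]

Message polynomial: m(x) = 2 + 4·x (mod 7).
For each evaluation point α_i, compute m(α_i) mod 7:
  α_1 = 3: Horner steps 4 → 0, so m(3) = 0.
  α_2 = 1: Horner steps 4 → 6, so m(1) = 6.
  α_3 = 5: Horner steps 4 → 1, so m(5) = 1.
  α_4 = 2: Horner steps 4 → 3, so m(2) = 3.
Codeword c = [0, 6, 1, 3] ∈ F_7^4.


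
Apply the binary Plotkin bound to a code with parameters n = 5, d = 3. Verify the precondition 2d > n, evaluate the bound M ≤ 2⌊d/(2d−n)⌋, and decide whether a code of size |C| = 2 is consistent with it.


Plotkin bound M ≤ 6; given |C| = 2 ≤ bound (satisfied).

Check applicability: 2d = 6, n = 5.
2d − n = 1 > 0, so Plotkin applies.
Compute d/(2d−n) = 3/1 ≈ 3.0000.
⌊d/(2d−n)⌋ = 3.
Plotkin bound: M ≤ 2·3 = 6.
Given |C| = 2, check: satisfied.
This |C| is below the Plotkin bound.


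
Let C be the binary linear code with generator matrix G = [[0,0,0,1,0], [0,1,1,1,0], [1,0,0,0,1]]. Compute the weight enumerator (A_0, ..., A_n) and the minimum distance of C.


Weight distribution: A_0 = 1, A_1 = 1, A_2 = 2, A_3 = 2, A_4 = 1, A_5 = 1. Minimum distance d = 1.

Enumerate all 2^3 = 8 messages m ∈ F_2^3.
For each, compute codeword c = mG in F_2^5, then tally its weight.
  m = 000 → c = 00000, weight = 0.
  m = 100 → c = 00010, weight = 1.
  m = 010 → c = 01110, weight = 3.
  m = 110 → c = 01100, weight = 2.
  m = 001 → c = 10001, weight = 2.
  m = 101 → c = 10011, weight = 3.
  m = 011 → c = 11111, weight = 5.
  m = 111 → c = 11101, weight = 4.
Tally weights:
  weight 0: 1 codewords.
  weight 1: 1 codewords.
  weight 2: 2 codewords.
  weight 3: 2 codewords.
  weight 4: 1 codewords.
  weight 5: 1 codewords.
Minimum distance d = smallest w > 0 with A_w > 0 = 1.
Sanity: Σ A_w = 8 = 2^3 = 8 ✓.


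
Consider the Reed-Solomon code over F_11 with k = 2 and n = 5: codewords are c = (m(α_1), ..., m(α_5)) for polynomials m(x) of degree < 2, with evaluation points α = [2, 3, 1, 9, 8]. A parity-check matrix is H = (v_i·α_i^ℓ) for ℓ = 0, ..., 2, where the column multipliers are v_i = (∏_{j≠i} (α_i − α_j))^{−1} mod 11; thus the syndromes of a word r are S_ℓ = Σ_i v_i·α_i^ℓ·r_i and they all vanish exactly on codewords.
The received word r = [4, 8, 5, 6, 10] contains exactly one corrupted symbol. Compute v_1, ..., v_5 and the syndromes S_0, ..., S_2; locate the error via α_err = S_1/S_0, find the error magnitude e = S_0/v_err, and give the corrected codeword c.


S = (7, 3, 6), error at position 1, error magnitude e = 3, c = [1, 8, 5, 6, 10].

Step 1: column multipliers v_i = (∏_{j≠i}(α_i − α_j))^{−1} mod 11.
  i = 1 (α = 2): (2−3)(2−1)(2−9)(2−8) = (−1)·1·(−7)·(−6) = −42 ≡ 2, so v_1 = 2^{−1} = 6 (mod 11).
  i = 2 (α = 3): (3−2)(3−1)(3−9)(3−8) = 1·2·(−6)·(−5) = 60 ≡ 5, so v_2 = 5^{−1} = 9 (mod 11).
  i = 3 (α = 1): (1−2)(1−3)(1−9)(1−8) = (−1)·(−2)·(−8)·(−7) = 112 ≡ 2, so v_3 = 2^{−1} = 6 (mod 11).
  i = 4 (α = 9): (9−2)(9−3)(9−1)(9−8) = 7·6·8·1 = 336 ≡ 6, so v_4 = 6^{−1} = 2 (mod 11).
  i = 5 (α = 8): (8−2)(8−3)(8−1)(8−9) = 6·5·7·(−1) = −210 ≡ 10, so v_5 = 10^{−1} = 10 (mod 11).
  v = [6, 9, 6, 2, 10].
Step 2: syndromes of r = [4, 8, 5, 6, 10] (all sums mod 11).
  S_0 = Σ v_i r_i = 6·4 + 9·8 + 6·5 + 2·6 + 10·10 = 238 ≡ 7.
  S_1 = Σ v_i α_i r_i = 6·2·4 + 9·3·8 + 6·1·5 + 2·9·6 + 10·8·10 = 1202 ≡ 3.
  α_i^2 mod 11 = [4, 9, 1, 4, 9].
  S_2 = Σ v_i α_i^2 r_i = 6·4·4 + 9·9·8 + 6·1·5 + 2·4·6 + 10·9·10 = 1722 ≡ 6.
  S = (7, 3, 6) ≠ 0, so r is not a codeword (an error is present).
Step 3: locate the error. For a single error e at position i, S_ℓ = v_i·e·α_i^ℓ, so α_err = S_1/S_0.
  S_0^{−1} = 7^{−1} = 8 (mod 11), so α_err = 3·8 = 24 ≡ 2 = α_1. Error position i = 1.
  Consistency check: S_2/S_1 = 6·4 = 24 ≡ 2 = α_err ✓ (single-error assumption holds).
Step 4: error magnitude e = S_0/v_1 = S_0·∏_{j≠1}(α_1 − α_j) = 7·2 = 14 ≡ 3 (mod 11).
Step 5: correct position 1: c_1 = r_1 − e = 4 − 3 ≡ 1 (mod 11). Hence c = [1, 8, 5, 6, 10].
  Check: interpolating c through the α_i gives m(x) = 9 + 7·x (degree < 2) with m(α_i) = c_i for every i, so c is indeed a codeword.


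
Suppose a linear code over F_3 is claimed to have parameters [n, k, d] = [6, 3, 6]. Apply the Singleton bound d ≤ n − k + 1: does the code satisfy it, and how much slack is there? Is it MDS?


Singleton RHS = n − k + 1 = 4, slack = -2, bound violated (no such code; not MDS).

Singleton bound: d ≤ n − k + 1.
Here n = 6, k = 3, so n − k + 1 = 4.
Given d = 6, check d ≤ 4: NO.
Slack = (n − k + 1) − d = -2.
The slack is negative: d = 6 exceeds n − k + 1 = 4 by 2, so the Singleton bound is violated and no linear [6, 3, 6]_3 code can exist. In particular it is not MDS (MDS requires d = n − k + 1 exactly).
Description: the claimed parameters are [6, 3, 6]_3; such a code would be impossible (violates the Singleton bound).


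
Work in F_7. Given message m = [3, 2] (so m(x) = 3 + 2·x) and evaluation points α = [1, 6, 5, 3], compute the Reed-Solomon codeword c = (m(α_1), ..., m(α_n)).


c = [5, 1, 6, 2]

Message polynomial: m(x) = 3 + 2·x (mod 7).
For each evaluation point α_i, compute m(α_i) mod 7:
  α_1 = 1: Horner steps 2 → 5, so m(1) = 5.
  α_2 = 6: Horner steps 2 → 1, so m(6) = 1.
  α_3 = 5: Horner steps 2 → 6, so m(5) = 6.
  α_4 = 3: Horner steps 2 → 2, so m(3) = 2.
Codeword c = [5, 1, 6, 2] ∈ F_7^4.


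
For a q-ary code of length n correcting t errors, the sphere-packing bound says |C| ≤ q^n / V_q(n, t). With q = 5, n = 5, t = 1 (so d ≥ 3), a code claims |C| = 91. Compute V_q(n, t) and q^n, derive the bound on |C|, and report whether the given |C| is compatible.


V_q(n, t) = 21, q^n = 3125, Hamming bound = 148, |C| = 91 ≤ bound (satisfied).

Step 1: Compute V_q(n, t) = Σ_{j=0}^1 C(n, j) (q−1)^j.
  j = 0: C(5,0)·(4)^0 = 1·1 = 1.
  j = 1: C(5,1)·(4)^1 = 5·4 = 20.
  V_q(n, t) = 1 + 20 = 21.
Step 2: q^n = 5^5 = 3125.
Step 3: Hamming bound ⌊q^n / V_q(n,t)⌋ = ⌊3125/21⌋ = 148.
Step 4: Compare |C| = 91 to 148: satisfied.
The claimed |C| lies below the Hamming bound.


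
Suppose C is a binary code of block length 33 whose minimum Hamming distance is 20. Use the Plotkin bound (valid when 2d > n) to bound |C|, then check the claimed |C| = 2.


Plotkin bound M ≤ 4; given |C| = 2 ≤ bound (satisfied).

Check applicability: 2d = 40, n = 33.
2d − n = 7 > 0, so Plotkin applies.
Compute d/(2d−n) = 20/7 ≈ 2.8571.
⌊d/(2d−n)⌋ = 2.
Plotkin bound: M ≤ 2·2 = 4.
Given |C| = 2, check: satisfied.
This |C| is below the Plotkin bound.


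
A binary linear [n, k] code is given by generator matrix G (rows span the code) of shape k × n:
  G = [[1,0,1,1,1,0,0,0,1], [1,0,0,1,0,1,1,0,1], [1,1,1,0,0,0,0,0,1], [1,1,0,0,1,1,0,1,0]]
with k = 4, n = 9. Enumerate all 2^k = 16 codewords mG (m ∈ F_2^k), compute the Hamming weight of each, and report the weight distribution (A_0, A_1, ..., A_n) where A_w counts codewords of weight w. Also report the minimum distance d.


Weight distribution: A_0 = 1, A_3 = 2, A_4 = 3, A_5 = 6, A_6 = 4. Minimum distance d = 3.

Enumerate all 2^4 = 16 messages m ∈ F_2^4.
For each, compute codeword c = mG in F_2^9, then tally its weight.
  m = 0000 → c = 000000000, weight = 0.
  m = 1000 → c = 101110001, weight = 5.
  m = 0100 → c = 100101101, weight = 5.
  m = 1100 → c = 001011100, weight = 4.
  m = 0010 → c = 111000001, weight = 4.
  m = 1010 → c = 010110000, weight = 3.
  m = 0110 → c = 011101100, weight = 5.
  m = 1110 → c = 110011101, weight = 6.
  m = 0001 → c = 110011010, weight = 5.
  m = 1001 → c = 011101011, weight = 6.
  m = 0101 → c = 010110111, weight = 6.
  m = 1101 → c = 111000110, weight = 5.
  m = 0011 → c = 001011011, weight = 5.
  m = 1011 → c = 100101010, weight = 4.
  m = 0111 → c = 101110110, weight = 6.
  m = 1111 → c = 000000111, weight = 3.
Tally weights:
  weight 0: 1 codewords.
  weight 3: 2 codewords.
  weight 4: 3 codewords.
  weight 5: 6 codewords.
  weight 6: 4 codewords.
Minimum distance d = smallest w > 0 with A_w > 0 = 3.
Sanity: Σ A_w = 16 = 2^4 = 16 ✓.


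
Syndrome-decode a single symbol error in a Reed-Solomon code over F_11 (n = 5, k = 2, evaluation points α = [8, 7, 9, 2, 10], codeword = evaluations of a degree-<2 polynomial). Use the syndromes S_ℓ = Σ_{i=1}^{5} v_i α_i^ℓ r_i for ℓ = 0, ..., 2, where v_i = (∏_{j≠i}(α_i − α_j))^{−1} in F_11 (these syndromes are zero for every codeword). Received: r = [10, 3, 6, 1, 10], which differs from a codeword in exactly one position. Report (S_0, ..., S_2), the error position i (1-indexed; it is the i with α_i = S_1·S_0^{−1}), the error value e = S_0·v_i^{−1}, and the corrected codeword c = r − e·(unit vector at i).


S = (2, 9, 2), error at position 5, error magnitude e = 8, c = [10, 3, 6, 1, 2].

Step 1: column multipliers v_i = (∏_{j≠i}(α_i − α_j))^{−1} mod 11.
  i = 1 (α = 8): (8−7)(8−9)(8−2)(8−10) = 1·(−1)·6·(−2) = 12 ≡ 1, so v_1 = 1^{−1} = 1 (mod 11).
  i = 2 (α = 7): (7−8)(7−9)(7−2)(7−10) = (−1)·(−2)·5·(−3) = −30 ≡ 3, so v_2 = 3^{−1} = 4 (mod 11).
  i = 3 (α = 9): (9−8)(9−7)(9−2)(9−10) = 1·2·7·(−1) = −14 ≡ 8, so v_3 = 8^{−1} = 7 (mod 11).
  i = 4 (α = 2): (2−8)(2−7)(2−9)(2−10) = (−6)·(−5)·(−7)·(−8) = 1680 ≡ 8, so v_4 = 8^{−1} = 7 (mod 11).
  i = 5 (α = 10): (10−8)(10−7)(10−9)(10−2) = 2·3·1·8 = 48 ≡ 4, so v_5 = 4^{−1} = 3 (mod 11).
  v = [1, 4, 7, 7, 3].
Step 2: syndromes of r = [10, 3, 6, 1, 10] (all sums mod 11).
  S_0 = Σ v_i r_i = 1·10 + 4·3 + 7·6 + 7·1 + 3·10 = 101 ≡ 2.
  S_1 = Σ v_i α_i r_i = 1·8·10 + 4·7·3 + 7·9·6 + 7·2·1 + 3·10·10 = 856 ≡ 9.
  α_i^2 mod 11 = [9, 5, 4, 4, 1].
  S_2 = Σ v_i α_i^2 r_i = 1·9·10 + 4·5·3 + 7·4·6 + 7·4·1 + 3·1·10 = 376 ≡ 2.
  S = (2, 9, 2) ≠ 0, so r is not a codeword (an error is present).
Step 3: locate the error. For a single error e at position i, S_ℓ = v_i·e·α_i^ℓ, so α_err = S_1/S_0.
  S_0^{−1} = 2^{−1} = 6 (mod 11), so α_err = 9·6 = 54 ≡ 10 = α_5. Error position i = 5.
  Consistency check: S_2/S_1 = 2·5 = 10 ≡ 10 = α_err ✓ (single-error assumption holds).
Step 4: error magnitude e = S_0/v_5 = S_0·∏_{j≠5}(α_5 − α_j) = 2·4 = 8 ≡ 8 (mod 11).
Step 5: correct position 5: c_5 = r_5 − e = 10 − 8 ≡ 2 (mod 11). Hence c = [10, 3, 6, 1, 2].
  Check: interpolating c through the α_i gives m(x) = 9 + 7·x (degree < 2) with m(α_i) = c_i for every i, so c is indeed a codeword.


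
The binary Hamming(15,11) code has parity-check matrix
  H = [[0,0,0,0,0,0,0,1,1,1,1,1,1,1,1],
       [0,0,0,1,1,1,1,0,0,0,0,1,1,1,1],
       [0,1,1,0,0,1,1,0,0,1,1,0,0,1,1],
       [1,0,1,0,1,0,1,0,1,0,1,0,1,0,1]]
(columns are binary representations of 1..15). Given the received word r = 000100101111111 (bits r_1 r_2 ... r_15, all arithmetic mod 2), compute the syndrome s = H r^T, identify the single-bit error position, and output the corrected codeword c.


s = (1, 0, 1, 1)^T, error position = 11, corrected codeword c = 000100101101111

Compute s = H r^T mod 2 one row at a time:
  s_1 = 0 + 1 + 1 + 1 + 1 + 1 + 1 + 1 = 7 ≡ 1 (mod 2).
  s_2 = 1 + 0 + 0 + 1 + 1 + 1 + 1 + 1 = 6 ≡ 0 (mod 2).
  s_3 = 0 + 0 + 0 + 1 + 1 + 1 + 1 + 1 = 5 ≡ 1 (mod 2).
  s_4 = 0 + 0 + 0 + 1 + 1 + 1 + 1 + 1 = 5 ≡ 1 (mod 2).
s = (1, 0, 1, 1)^T — this equals column 11 of H (binary 1011), so error is at position 11.
Correct: flip bit 11 of r = 000100101111111 to get c = 000100101101111.


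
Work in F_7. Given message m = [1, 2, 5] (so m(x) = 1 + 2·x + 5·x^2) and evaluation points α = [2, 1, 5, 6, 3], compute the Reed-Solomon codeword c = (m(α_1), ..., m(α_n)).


c = [4, 1, 3, 4, 3]

Message polynomial: m(x) = 1 + 2·x + 5·x^2 (mod 7).
For each evaluation point α_i, compute m(α_i) mod 7:
  α_1 = 2: Horner steps 5 → 5 → 4, so m(2) = 4.
  α_2 = 1: Horner steps 5 → 0 → 1, so m(1) = 1.
  α_3 = 5: Horner steps 5 → 6 → 3, so m(5) = 3.
  α_4 = 6: Horner steps 5 → 4 → 4, so m(6) = 4.
  α_5 = 3: Horner steps 5 → 3 → 3, so m(3) = 3.
Codeword c = [4, 1, 3, 4, 3] ∈ F_7^5.


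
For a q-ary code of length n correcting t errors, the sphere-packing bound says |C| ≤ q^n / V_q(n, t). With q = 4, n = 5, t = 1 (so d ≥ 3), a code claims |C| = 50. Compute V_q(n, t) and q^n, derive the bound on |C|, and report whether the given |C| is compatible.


V_q(n, t) = 16, q^n = 1024, Hamming bound = 64, |C| = 50 ≤ bound (satisfied).

Step 1: Compute V_q(n, t) = Σ_{j=0}^1 C(n, j) (q−1)^j.
  j = 0: C(5,0)·(3)^0 = 1·1 = 1.
  j = 1: C(5,1)·(3)^1 = 5·3 = 15.
  V_q(n, t) = 1 + 15 = 16.
Step 2: q^n = 4^5 = 1024.
Step 3: Hamming bound ⌊q^n / V_q(n,t)⌋ = ⌊1024/16⌋ = 64.
Step 4: Compare |C| = 50 to 64: satisfied.
The claimed |C| lies below the Hamming bound.


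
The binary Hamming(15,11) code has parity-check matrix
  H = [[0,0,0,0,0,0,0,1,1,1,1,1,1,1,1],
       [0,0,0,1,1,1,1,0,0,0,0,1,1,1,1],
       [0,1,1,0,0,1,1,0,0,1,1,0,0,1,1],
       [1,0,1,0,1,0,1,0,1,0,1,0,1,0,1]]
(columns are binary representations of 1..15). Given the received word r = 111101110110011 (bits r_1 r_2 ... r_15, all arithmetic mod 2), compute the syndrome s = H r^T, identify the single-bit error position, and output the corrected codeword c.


s = (1, 1, 0, 1)^T, error position = 13, corrected codeword c = 111101110110111

Compute s = H r^T mod 2 one row at a time:
  s_1 = 1 + 0 + 1 + 1 + 0 + 0 + 1 + 1 = 5 ≡ 1 (mod 2).
  s_2 = 1 + 0 + 1 + 1 + 0 + 0 + 1 + 1 = 5 ≡ 1 (mod 2).
  s_3 = 1 + 1 + 1 + 1 + 1 + 1 + 1 + 1 = 8 ≡ 0 (mod 2).
  s_4 = 1 + 1 + 0 + 1 + 0 + 1 + 0 + 1 = 5 ≡ 1 (mod 2).
s = (1, 1, 0, 1)^T — this equals column 13 of H (binary 1101), so error is at position 13.
Correct: flip bit 13 of r = 111101110110011 to get c = 111101110110111.


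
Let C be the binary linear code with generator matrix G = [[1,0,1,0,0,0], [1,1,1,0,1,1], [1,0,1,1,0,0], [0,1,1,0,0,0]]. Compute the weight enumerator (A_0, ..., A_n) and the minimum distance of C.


Weight distribution: A_0 = 1, A_1 = 1, A_2 = 3, A_3 = 6, A_4 = 3, A_5 = 1, A_6 = 1. Minimum distance d = 1.

Enumerate all 2^4 = 16 messages m ∈ F_2^4.
For each, compute codeword c = mG in F_2^6, then tally its weight.
  m = 0000 → c = 000000, weight = 0.
  m = 1000 → c = 101000, weight = 2.
  m = 0100 → c = 111011, weight = 5.
  m = 1100 → c = 010011, weight = 3.
  m = 0010 → c = 101100, weight = 3.
  m = 1010 → c = 000100, weight = 1.
  m = 0110 → c = 010111, weight = 4.
  m = 1110 → c = 111111, weight = 6.
  m = 0001 → c = 011000, weight = 2.
  m = 1001 → c = 110000, weight = 2.
  m = 0101 → c = 100011, weight = 3.
  m = 1101 → c = 001011, weight = 3.
  m = 0011 → c = 110100, weight = 3.
  m = 1011 → c = 011100, weight = 3.
  m = 0111 → c = 001111, weight = 4.
  m = 1111 → c = 100111, weight = 4.
Tally weights:
  weight 0: 1 codewords.
  weight 1: 1 codewords.
  weight 2: 3 codewords.
  weight 3: 6 codewords.
  weight 4: 3 codewords.
  weight 5: 1 codewords.
  weight 6: 1 codewords.
Minimum distance d = smallest w > 0 with A_w > 0 = 1.
Sanity: Σ A_w = 16 = 2^4 = 16 ✓.


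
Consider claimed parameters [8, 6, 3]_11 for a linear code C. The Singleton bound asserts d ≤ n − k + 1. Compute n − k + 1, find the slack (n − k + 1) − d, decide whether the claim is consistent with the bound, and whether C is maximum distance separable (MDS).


Singleton RHS = n − k + 1 = 3, slack = 0, bound satisfied, MDS.

Singleton bound: d ≤ n − k + 1.
Here n = 8, k = 6, so n − k + 1 = 3.
Given d = 3, check d ≤ 3: YES.
Slack = (n − k + 1) − d = 0.
The code is MDS (slack = 0).
Description: the claimed parameters are [8, 6, 3]_11; such a code would be MDS (meets Singleton bound).


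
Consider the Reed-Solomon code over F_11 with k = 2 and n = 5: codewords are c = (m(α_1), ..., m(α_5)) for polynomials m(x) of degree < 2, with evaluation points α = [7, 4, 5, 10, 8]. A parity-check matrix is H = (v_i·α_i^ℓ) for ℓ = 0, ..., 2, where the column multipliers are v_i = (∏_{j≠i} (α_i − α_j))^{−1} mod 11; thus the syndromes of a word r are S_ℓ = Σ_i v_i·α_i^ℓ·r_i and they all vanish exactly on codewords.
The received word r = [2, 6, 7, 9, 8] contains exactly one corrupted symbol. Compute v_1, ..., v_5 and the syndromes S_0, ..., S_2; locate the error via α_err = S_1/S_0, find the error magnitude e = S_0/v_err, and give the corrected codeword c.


S = (2, 10, 6), error at position 3, error magnitude e = 6, c = [2, 6, 1, 9, 8].

Step 1: column multipliers v_i = (∏_{j≠i}(α_i − α_j))^{−1} mod 11.
  i = 1 (α = 7): (7−4)(7−5)(7−10)(7−8) = 3·2·(−3)·(−1) = 18 ≡ 7, so v_1 = 7^{−1} = 8 (mod 11).
  i = 2 (α = 4): (4−7)(4−5)(4−10)(4−8) = (−3)·(−1)·(−6)·(−4) = 72 ≡ 6, so v_2 = 6^{−1} = 2 (mod 11).
  i = 3 (α = 5): (5−7)(5−4)(5−10)(5−8) = (−2)·1·(−5)·(−3) = −30 ≡ 3, so v_3 = 3^{−1} = 4 (mod 11).
  i = 4 (α = 10): (10−7)(10−4)(10−5)(10−8) = 3·6·5·2 = 180 ≡ 4, so v_4 = 4^{−1} = 3 (mod 11).
  i = 5 (α = 8): (8−7)(8−4)(8−5)(8−10) = 1·4·3·(−2) = −24 ≡ 9, so v_5 = 9^{−1} = 5 (mod 11).
  v = [8, 2, 4, 3, 5].
Step 2: syndromes of r = [2, 6, 7, 9, 8] (all sums mod 11).
  S_0 = Σ v_i r_i = 8·2 + 2·6 + 4·7 + 3·9 + 5·8 = 123 ≡ 2.
  S_1 = Σ v_i α_i r_i = 8·7·2 + 2·4·6 + 4·5·7 + 3·10·9 + 5·8·8 = 890 ≡ 10.
  α_i^2 mod 11 = [5, 5, 3, 1, 9].
  S_2 = Σ v_i α_i^2 r_i = 8·5·2 + 2·5·6 + 4·3·7 + 3·1·9 + 5·9·8 = 611 ≡ 6.
  S = (2, 10, 6) ≠ 0, so r is not a codeword (an error is present).
Step 3: locate the error. For a single error e at position i, S_ℓ = v_i·e·α_i^ℓ, so α_err = S_1/S_0.
  S_0^{−1} = 2^{−1} = 6 (mod 11), so α_err = 10·6 = 60 ≡ 5 = α_3. Error position i = 3.
  Consistency check: S_2/S_1 = 6·10 = 60 ≡ 5 = α_err ✓ (single-error assumption holds).
Step 4: error magnitude e = S_0/v_3 = S_0·∏_{j≠3}(α_3 − α_j) = 2·3 = 6 ≡ 6 (mod 11).
Step 5: correct position 3: c_3 = r_3 − e = 7 − 6 ≡ 1 (mod 11). Hence c = [2, 6, 1, 9, 8].
  Check: interpolating c through the α_i gives m(x) = 4 + 6·x (degree < 2) with m(α_i) = c_i for every i, so c is indeed a codeword.


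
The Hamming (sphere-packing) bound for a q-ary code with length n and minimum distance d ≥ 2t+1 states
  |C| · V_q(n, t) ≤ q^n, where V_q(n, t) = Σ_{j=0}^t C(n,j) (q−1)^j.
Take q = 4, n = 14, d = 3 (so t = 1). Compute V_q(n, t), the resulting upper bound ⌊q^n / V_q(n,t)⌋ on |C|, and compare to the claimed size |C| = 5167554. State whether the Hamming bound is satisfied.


V_q(n, t) = 43, q^n = 268435456, Hamming bound = 6242685, |C| = 5167554 ≤ bound (satisfied).

Step 1: Compute V_q(n, t) = Σ_{j=0}^1 C(n, j) (q−1)^j.
  j = 0: C(14,0)·(3)^0 = 1·1 = 1.
  j = 1: C(14,1)·(3)^1 = 14·3 = 42.
  V_q(n, t) = 1 + 42 = 43.
Step 2: q^n = 4^14 = 268435456.
Step 3: Hamming bound ⌊q^n / V_q(n,t)⌋ = ⌊268435456/43⌋ = 6242685.
Step 4: Compare |C| = 5167554 to 6242685: satisfied.
The claimed |C| lies below the Hamming bound.


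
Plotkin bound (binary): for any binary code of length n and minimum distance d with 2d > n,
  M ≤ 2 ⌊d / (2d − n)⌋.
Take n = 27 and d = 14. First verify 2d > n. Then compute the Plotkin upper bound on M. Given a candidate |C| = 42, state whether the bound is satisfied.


Plotkin bound M ≤ 28; given |C| = 42 > bound (violated).

Check applicability: 2d = 28, n = 27.
2d − n = 1 > 0, so Plotkin applies.
Compute d/(2d−n) = 14/1 ≈ 14.0000.
⌊d/(2d−n)⌋ = 14.
Plotkin bound: M ≤ 2·14 = 28.
Given |C| = 42, check: VIOLATED.
This |C| is above the Plotkin bound, so no binary code with n = 27, d = 14 and 42 codewords exists.


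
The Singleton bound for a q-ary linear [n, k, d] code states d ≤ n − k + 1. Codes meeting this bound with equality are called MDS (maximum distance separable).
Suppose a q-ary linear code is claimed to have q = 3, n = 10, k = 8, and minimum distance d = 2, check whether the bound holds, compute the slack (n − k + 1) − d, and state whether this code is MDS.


Singleton RHS = n − k + 1 = 3, slack = 1, bound satisfied, not MDS.

Singleton bound: d ≤ n − k + 1.
Here n = 10, k = 8, so n − k + 1 = 3.
Given d = 2, check d ≤ 3: YES.
Slack = (n − k + 1) − d = 1.
The code is NOT MDS (slack = 1 > 0).
Description: the claimed parameters are [10, 8, 2]_3; such a code would be non-MDS.


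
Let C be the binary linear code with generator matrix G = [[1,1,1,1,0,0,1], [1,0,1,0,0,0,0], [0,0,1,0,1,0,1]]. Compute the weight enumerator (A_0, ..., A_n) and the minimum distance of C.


Weight distribution: A_0 = 1, A_2 = 1, A_3 = 3, A_4 = 2, A_5 = 1. Minimum distance d = 2.

Enumerate all 2^3 = 8 messages m ∈ F_2^3.
For each, compute codeword c = mG in F_2^7, then tally its weight.
  m = 000 → c = 0000000, weight = 0.
  m = 100 → c = 1111001, weight = 5.
  m = 010 → c = 1010000, weight = 2.
  m = 110 → c = 0101001, weight = 3.
  m = 001 → c = 0010101, weight = 3.
  m = 101 → c = 1101100, weight = 4.
  m = 011 → c = 1000101, weight = 3.
  m = 111 → c = 0111100, weight = 4.
Tally weights:
  weight 0: 1 codewords.
  weight 2: 1 codewords.
  weight 3: 3 codewords.
  weight 4: 2 codewords.
  weight 5: 1 codewords.
Minimum distance d = smallest w > 0 with A_w > 0 = 2.
Sanity: Σ A_w = 8 = 2^3 = 8 ✓.


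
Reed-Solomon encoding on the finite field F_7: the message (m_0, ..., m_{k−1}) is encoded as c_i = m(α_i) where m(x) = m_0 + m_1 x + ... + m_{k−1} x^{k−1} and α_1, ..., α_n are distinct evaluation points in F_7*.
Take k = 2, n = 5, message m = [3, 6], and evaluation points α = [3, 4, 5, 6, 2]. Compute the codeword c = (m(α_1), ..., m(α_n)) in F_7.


c = [0, 6, 5, 4, 1]

Message polynomial: m(x) = 3 + 6·x (mod 7).
For each evaluation point α_i, compute m(α_i) mod 7:
  α_1 = 3: Horner steps 6 → 0, so m(3) = 0.
  α_2 = 4: Horner steps 6 → 6, so m(4) = 6.
  α_3 = 5: Horner steps 6 → 5, so m(5) = 5.
  α_4 = 6: Horner steps 6 → 4, so m(6) = 4.
  α_5 = 2: Horner steps 6 → 1, so m(2) = 1.
Codeword c = [0, 6, 5, 4, 1] ∈ F_7^5.


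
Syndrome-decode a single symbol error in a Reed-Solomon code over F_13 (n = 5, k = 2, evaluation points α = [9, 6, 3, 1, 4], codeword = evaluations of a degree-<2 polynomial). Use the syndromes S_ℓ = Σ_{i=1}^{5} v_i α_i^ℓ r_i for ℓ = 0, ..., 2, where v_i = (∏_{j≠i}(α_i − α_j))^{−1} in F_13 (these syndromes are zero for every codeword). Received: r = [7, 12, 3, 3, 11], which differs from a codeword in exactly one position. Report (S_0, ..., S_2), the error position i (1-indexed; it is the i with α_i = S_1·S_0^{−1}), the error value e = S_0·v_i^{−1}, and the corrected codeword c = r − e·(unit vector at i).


S = (4, 12, 10), error at position 3, error magnitude e = 12, c = [7, 12, 4, 3, 11].

Step 1: column multipliers v_i = (∏_{j≠i}(α_i − α_j))^{−1} mod 13.
  i = 1 (α = 9): (9−6)(9−3)(9−1)(9−4) = 3·6·8·5 = 720 ≡ 5, so v_1 = 5^{−1} = 8 (mod 13).
  i = 2 (α = 6): (6−9)(6−3)(6−1)(6−4) = (−3)·3·5·2 = −90 ≡ 1, so v_2 = 1^{−1} = 1 (mod 13).
  i = 3 (α = 3): (3−9)(3−6)(3−1)(3−4) = (−6)·(−3)·2·(−1) = −36 ≡ 3, so v_3 = 3^{−1} = 9 (mod 13).
  i = 4 (α = 1): (1−9)(1−6)(1−3)(1−4) = (−8)·(−5)·(−2)·(−3) = 240 ≡ 6, so v_4 = 6^{−1} = 11 (mod 13).
  i = 5 (α = 4): (4−9)(4−6)(4−3)(4−1) = (−5)·(−2)·1·3 = 30 ≡ 4, so v_5 = 4^{−1} = 10 (mod 13).
  v = [8, 1, 9, 11, 10].
Step 2: syndromes of r = [7, 12, 3, 3, 11] (all sums mod 13).
  S_0 = Σ v_i r_i = 8·7 + 1·12 + 9·3 + 11·3 + 10·11 = 238 ≡ 4.
  S_1 = Σ v_i α_i r_i = 8·9·7 + 1·6·12 + 9·3·3 + 11·1·3 + 10·4·11 = 1130 ≡ 12.
  α_i^2 mod 13 = [3, 10, 9, 1, 3].
  S_2 = Σ v_i α_i^2 r_i = 8·3·7 + 1·10·12 + 9·9·3 + 11·1·3 + 10·3·11 = 894 ≡ 10.
  S = (4, 12, 10) ≠ 0, so r is not a codeword (an error is present).
Step 3: locate the error. For a single error e at position i, S_ℓ = v_i·e·α_i^ℓ, so α_err = S_1/S_0.
  S_0^{−1} = 4^{−1} = 10 (mod 13), so α_err = 12·10 = 120 ≡ 3 = α_3. Error position i = 3.
  Consistency check: S_2/S_1 = 10·12 = 120 ≡ 3 = α_err ✓ (single-error assumption holds).
Step 4: error magnitude e = S_0/v_3 = S_0·∏_{j≠3}(α_3 − α_j) = 4·3 = 12 ≡ 12 (mod 13).
Step 5: correct position 3: c_3 = r_3 − e = 3 − 12 ≡ 4 (mod 13). Hence c = [7, 12, 4, 3, 11].
  Check: interpolating c through the α_i gives m(x) = 9 + 7·x (degree < 2) with m(α_i) = c_i for every i, so c is indeed a codeword.
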